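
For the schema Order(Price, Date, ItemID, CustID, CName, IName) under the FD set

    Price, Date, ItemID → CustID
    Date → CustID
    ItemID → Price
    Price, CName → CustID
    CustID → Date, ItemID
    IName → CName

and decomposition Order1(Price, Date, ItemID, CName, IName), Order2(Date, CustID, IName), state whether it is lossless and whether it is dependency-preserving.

Lossless test: (Date, IName)⁺ = {Price, Date, ItemID, CustID, CName, IName}, which contains all of one fragment — lossless.
Dependency preservation: Price, Date, ItemID → CustID; Price, CName → CustID; CustID → Date, ItemID are not contained in any single fragment, but the restricted closure of each left-hand side across the fragments still reaches the right-hand side; the remaining FDs each lie inside some fragment. All dependencies are preserved.

lossless and dependency-preserving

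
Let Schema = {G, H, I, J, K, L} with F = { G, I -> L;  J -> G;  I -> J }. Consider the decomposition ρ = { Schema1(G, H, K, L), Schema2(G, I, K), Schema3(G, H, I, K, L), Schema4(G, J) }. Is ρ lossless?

No

Chase test. Columns are G, H, I, J, K, L; row i has aⱼ where attribute j ∈ Schemai, else bᵢⱼ.
Initial tableau (one row per fragment):
  row 1: a1 a2 b13 b14 a5 a6
  row 2: a1 b22 a3 b24 a5 b26
  row 3: a1 a2 a3 b34 a5 a6
  row 4: a1 b42 b43 a4 b45 b46
Rows 2 and 3 agree on G, I; apply G, I→L and equate their L entries.
Rows 2 and 3 agree on I; apply I→J and equate their J entries.
No row becomes fully distinguished — the join is lossy.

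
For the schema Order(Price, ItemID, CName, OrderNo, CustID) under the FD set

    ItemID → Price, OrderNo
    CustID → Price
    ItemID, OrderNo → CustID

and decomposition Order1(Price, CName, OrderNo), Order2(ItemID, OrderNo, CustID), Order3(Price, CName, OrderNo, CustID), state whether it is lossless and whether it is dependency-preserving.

Lossless test (chase): Rows 2 and 3 agree on CustID; apply CustID→Price and equate their Price entries. No row becomes fully distinguished — the join is lossy.
Dependency preservation: ItemID → Price, OrderNo is not contained in any single fragment, but the restricted closure of its left-hand side across the fragments still reaches the right-hand side; the remaining FDs each lie inside some fragment. All dependencies are preserved.

lossy but dependency-preserving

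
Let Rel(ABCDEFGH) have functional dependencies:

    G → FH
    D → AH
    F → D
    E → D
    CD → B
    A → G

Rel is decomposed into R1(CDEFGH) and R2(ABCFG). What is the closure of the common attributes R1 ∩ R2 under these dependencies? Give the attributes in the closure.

ABCDFGH

R1 ∩ R2 = {CFG}.
G → FH applies, adding H
F → D applies, adding D
CD → B applies, adding B
D → AH applies, adding A
Closure: {ABCDFGH}.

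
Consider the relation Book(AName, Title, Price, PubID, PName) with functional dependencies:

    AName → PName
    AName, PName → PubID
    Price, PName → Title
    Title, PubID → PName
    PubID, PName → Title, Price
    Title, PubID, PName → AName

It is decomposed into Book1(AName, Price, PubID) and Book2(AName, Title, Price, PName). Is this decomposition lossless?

Common attributes: Book1 ∩ Book2 = {AName, Price}.
Closure of {AName, Price}: AName → PName applies, adding PName; AName, PName → PubID applies, adding PubID; Price, PName → Title applies, adding Title. So (AName, Price)⁺ = {AName, Title, Price, PubID, PName}.
This closure contains every attribute of Book1, so Book1 ∩ Book2 → Book1. The join is lossless.

Yes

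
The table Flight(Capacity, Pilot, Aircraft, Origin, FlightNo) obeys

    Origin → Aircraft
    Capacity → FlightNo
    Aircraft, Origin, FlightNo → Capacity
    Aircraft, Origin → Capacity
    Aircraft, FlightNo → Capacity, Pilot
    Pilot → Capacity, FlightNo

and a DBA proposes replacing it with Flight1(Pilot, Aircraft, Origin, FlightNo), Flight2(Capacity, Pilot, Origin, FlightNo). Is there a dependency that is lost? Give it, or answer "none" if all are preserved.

none

Origin → Aircraft lies within Flight1.
Capacity → FlightNo lies within Flight2.
Aircraft, Origin, FlightNo → Capacity: restricted closure across fragments reaches Capacity.
Aircraft, Origin → Capacity: restricted closure across fragments reaches Capacity.
Aircraft, FlightNo → Capacity, Pilot: restricted closure across fragments reaches Capacity, Pilot.
Pilot → Capacity, FlightNo lies within Flight2.
Every dependency is enforceable on the fragments, so the decomposition is dependency-preserving.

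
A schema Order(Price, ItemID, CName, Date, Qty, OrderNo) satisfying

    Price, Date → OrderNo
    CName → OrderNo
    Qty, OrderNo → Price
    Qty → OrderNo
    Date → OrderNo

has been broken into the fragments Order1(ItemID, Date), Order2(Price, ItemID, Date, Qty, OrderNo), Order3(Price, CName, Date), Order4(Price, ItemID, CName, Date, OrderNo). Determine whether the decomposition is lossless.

No

Chase test. Columns are Price, ItemID, CName, Date, Qty, OrderNo; row i has aⱼ where attribute j ∈ Orderi, else bᵢⱼ.
Initial tableau (one row per fragment):
  row 1: b11 a2 b13 a4 b15 b16
  row 2: a1 a2 b23 a4 a5 a6
  row 3: a1 b32 a3 a4 b35 b36
  row 4: a1 a2 a3 a4 b45 a6
Rows 2 and 3 agree on Price, Date; apply Price, Date→OrderNo and equate their OrderNo entries.
Rows 1 and 2 agree on Date; apply Date→OrderNo and equate their OrderNo entries.
No row becomes fully distinguished — the join is lossy.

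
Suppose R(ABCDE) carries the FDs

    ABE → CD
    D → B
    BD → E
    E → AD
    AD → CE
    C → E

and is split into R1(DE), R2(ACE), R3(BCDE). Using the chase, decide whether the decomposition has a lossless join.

Chase test. Columns are ABCDE; row i has aⱼ where attribute j ∈ Ri, else bᵢⱼ.
Initial tableau (one row per fragment):
  row 1: b11 b12 b13 a4 a5
  row 2: a1 b22 a3 b24 a5
  row 3: b31 a2 a3 a4 a5
Rows 1 and 3 agree on D; apply D→B and equate their B entries.
Rows 1 and 2 agree on E; apply E→AD and equate their AD entries.
Rows 1 and 3 agree on E; apply E→AD and equate their AD entries.
Rows 1 and 2 agree on AD; apply AD→CE and equate their CE entries.
Rows 1 and 2 agree on D; apply D→B and equate their B entries.
Row 1 is now all distinguished symbols — the join is lossless.

Yes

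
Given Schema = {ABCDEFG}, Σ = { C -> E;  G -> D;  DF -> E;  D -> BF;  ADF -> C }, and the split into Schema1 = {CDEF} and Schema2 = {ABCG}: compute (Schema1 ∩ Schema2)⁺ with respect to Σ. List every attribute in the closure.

CE

Schema1 ∩ Schema2 = {C}.
C → E applies, adding E
Closure: {CE}.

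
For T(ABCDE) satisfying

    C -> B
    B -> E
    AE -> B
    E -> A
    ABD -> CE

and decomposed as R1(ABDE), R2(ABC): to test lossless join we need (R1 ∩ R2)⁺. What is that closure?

R1 ∩ R2 = {AB}.
B → E applies, adding E
Closure: {ABE}.

ABE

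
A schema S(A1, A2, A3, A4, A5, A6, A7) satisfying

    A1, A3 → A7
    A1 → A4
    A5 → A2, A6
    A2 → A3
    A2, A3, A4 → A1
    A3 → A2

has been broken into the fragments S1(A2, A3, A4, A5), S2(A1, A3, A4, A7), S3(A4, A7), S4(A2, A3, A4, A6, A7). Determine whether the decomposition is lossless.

No

Chase test. Columns are A1, A2, A3, A4, A5, A6, A7; row i has aⱼ where attribute j ∈ Si, else bᵢⱼ.
Initial tableau (one row per fragment):
  row 1: b11 a2 a3 a4 a5 b16 b17
  row 2: a1 b22 a3 a4 b25 b26 a7
  row 3: b31 b32 b33 a4 b35 b36 a7
  row 4: b41 a2 a3 a4 b45 a6 a7
Rows 1 and 4 agree on A2, A3, A4; apply A2, A3, A4→A1 and equate their A1 entries.
Rows 1 and 2 agree on A3; apply A3→A2 and equate their A2 entries.
Rows 1 and 4 agree on A1, A3; apply A1, A3→A7 and equate their A7 entries.
Rows 1 and 2 agree on A2, A3, A4; apply A2, A3, A4→A1 and equate their A1 entries.
No row becomes fully distinguished — the join is lossy.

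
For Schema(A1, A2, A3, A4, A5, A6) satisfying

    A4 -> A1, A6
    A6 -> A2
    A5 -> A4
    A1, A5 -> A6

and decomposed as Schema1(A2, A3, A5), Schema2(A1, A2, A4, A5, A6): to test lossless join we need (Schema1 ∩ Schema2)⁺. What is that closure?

A1, A2, A4, A5, A6

Schema1 ∩ Schema2 = {A2, A5}.
A5 → A4 applies, adding A4
A4 → A1, A6 applies, adding A1, A6
Closure: {A1, A2, A4, A5, A6}.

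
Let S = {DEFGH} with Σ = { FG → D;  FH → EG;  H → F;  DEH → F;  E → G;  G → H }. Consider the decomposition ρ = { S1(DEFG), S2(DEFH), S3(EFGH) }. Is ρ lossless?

Yes

Chase test. Columns are DEFGH; row i has aⱼ where attribute j ∈ Si, else bᵢⱼ.
Initial tableau (one row per fragment):
  row 1: a1 a2 a3 a4 b15
  row 2: a1 a2 a3 b24 a5
  row 3: b31 a2 a3 a4 a5
Rows 1 and 3 agree on FG; apply FG→D and equate their D entries.
Rows 2 and 3 agree on FH; apply FH→EG and equate their EG entries.
Rows 1 and 2 agree on G; apply G→H and equate their H entries.
Row 1 is now all distinguished symbols — the join is lossless.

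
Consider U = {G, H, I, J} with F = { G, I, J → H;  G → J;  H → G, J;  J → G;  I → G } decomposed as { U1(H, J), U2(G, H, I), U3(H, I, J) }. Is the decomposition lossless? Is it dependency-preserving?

Lossless test (chase): Rows 1 and 2 agree on H; apply H→G, J and equate their G, J entries. Rows 1 and 3 agree on H; apply H→G, J and equate their G, J entries. Row 2 is now all distinguished symbols — the join is lossless.
Dependency preservation: the restricted closure of {G} across the fragments never reaches {J}, so G → J cannot be enforced without a join — not preserved.

lossless but not dependency-preserving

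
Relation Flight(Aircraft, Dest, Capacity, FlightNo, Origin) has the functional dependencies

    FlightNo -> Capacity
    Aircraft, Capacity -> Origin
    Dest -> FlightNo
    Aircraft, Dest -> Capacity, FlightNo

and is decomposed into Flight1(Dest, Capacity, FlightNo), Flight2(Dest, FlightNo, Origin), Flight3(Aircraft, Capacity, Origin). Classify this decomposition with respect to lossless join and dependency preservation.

Lossless test (chase): Rows 1 and 2 agree on FlightNo; apply FlightNo→Capacity and equate their Capacity entries. No row becomes fully distinguished — the join is lossy.
Dependency preservation: Aircraft, Dest → Capacity, FlightNo is not contained in any single fragment, but the restricted closure of its left-hand side across the fragments still reaches the right-hand side; the remaining FDs each lie inside some fragment. All dependencies are preserved.

lossy but dependency-preserving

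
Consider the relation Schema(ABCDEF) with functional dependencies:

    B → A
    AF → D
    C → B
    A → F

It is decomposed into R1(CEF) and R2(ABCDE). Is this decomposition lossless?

Yes

Common attributes: R1 ∩ R2 = {CE}.
Closure of {CE}: C → B applies, adding B; B → A applies, adding A; A → F applies, adding F; AF → D applies, adding D. So (CE)⁺ = {ABCDEF}.
This closure contains every attribute of R1, so R1 ∩ R2 → R1. The join is lossless.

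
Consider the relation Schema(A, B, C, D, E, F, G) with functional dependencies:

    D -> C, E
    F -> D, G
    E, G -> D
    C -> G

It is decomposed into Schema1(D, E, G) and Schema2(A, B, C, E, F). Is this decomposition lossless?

No

Common attributes: Schema1 ∩ Schema2 = {E}.
No dependency enlarges {E}, so (E)⁺ = {E}.
The closure contains neither all of Schema1 = {D, E, G} nor all of Schema2 = {A, B, C, E, F}, so the common attributes are not a superkey of either fragment. The join is lossy.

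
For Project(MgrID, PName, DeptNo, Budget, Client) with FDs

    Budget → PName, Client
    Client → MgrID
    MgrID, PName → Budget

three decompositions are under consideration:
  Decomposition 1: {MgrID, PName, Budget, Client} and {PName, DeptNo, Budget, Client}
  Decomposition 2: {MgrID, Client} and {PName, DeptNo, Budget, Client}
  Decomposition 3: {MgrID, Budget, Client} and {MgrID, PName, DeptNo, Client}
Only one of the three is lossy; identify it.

Decomposition 1: common = {PName, Budget, Client}, closure = {MgrID, PName, Budget, Client} → lossless.
Decomposition 2: common = {Client}, closure = {MgrID, Client} → lossless.
Decomposition 3: common = {MgrID, Client}, closure = {MgrID, Client} → lossy.

Decomposition 3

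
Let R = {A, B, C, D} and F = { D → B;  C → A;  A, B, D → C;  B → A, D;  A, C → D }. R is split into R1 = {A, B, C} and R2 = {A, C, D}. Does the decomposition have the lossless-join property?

Common attributes: R1 ∩ R2 = {A, C}.
Closure of {A, C}: A, C → D applies, adding D; D → B applies, adding B. So (A, C)⁺ = {A, B, C, D}.
This closure contains every attribute of R1, so R1 ∩ R2 → R1. The join is lossless.

Yes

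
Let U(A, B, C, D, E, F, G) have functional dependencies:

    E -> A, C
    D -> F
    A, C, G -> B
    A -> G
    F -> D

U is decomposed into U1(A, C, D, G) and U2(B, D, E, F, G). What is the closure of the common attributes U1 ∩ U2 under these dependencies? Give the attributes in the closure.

D, F, G

U1 ∩ U2 = {D, G}.
D → F applies, adding F
Closure: {D, F, G}.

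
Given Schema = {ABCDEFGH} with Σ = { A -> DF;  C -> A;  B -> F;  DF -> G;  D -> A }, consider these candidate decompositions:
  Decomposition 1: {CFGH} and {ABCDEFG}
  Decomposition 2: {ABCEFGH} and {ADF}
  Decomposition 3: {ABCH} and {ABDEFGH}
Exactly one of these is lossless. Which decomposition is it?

Decomposition 2

Decomposition 1: common = {CFG}, closure = {ACDFG} → lossy.
Decomposition 2: common = {AF}, closure = {ADFG} → lossless.
Decomposition 3: common = {ABH}, closure = {ABDFGH} → lossy.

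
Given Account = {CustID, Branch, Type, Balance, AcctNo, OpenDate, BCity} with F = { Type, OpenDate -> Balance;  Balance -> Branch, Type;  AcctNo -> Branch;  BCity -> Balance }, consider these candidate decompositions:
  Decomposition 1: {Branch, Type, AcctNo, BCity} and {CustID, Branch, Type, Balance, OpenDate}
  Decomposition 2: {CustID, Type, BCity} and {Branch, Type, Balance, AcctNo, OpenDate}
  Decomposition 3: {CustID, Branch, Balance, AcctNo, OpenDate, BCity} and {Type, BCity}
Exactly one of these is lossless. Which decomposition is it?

Decomposition 1: common = {Branch, Type}, closure = {Branch, Type} → lossy.
Decomposition 2: common = {Type}, closure = {Type} → lossy.
Decomposition 3: common = {BCity}, closure = {Branch, Type, Balance, BCity} → lossless.

Decomposition 3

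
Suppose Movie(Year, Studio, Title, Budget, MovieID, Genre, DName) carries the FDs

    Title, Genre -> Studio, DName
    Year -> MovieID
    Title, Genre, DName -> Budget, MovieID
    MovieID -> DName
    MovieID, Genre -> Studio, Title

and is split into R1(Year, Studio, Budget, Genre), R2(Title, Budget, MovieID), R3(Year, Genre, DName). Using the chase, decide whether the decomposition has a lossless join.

Chase test. Columns are Year, Studio, Title, Budget, MovieID, Genre, DName; row i has aⱼ where attribute j ∈ Ri, else bᵢⱼ.
Initial tableau (one row per fragment):
  row 1: a1 a2 b13 a4 b15 a6 b17
  row 2: b21 b22 a3 a4 a5 b26 b27
  row 3: a1 b32 b33 b34 b35 a6 a7
Rows 1 and 3 agree on Year; apply Year→MovieID and equate their MovieID entries.
Rows 1 and 3 agree on MovieID; apply MovieID→DName and equate their DName entries.
Rows 1 and 3 agree on MovieID, Genre; apply MovieID, Genre→Studio, Title and equate their Studio, Title entries.
Rows 1 and 3 agree on Title, Genre, DName; apply Title, Genre, DName→Budget, MovieID and equate their Budget, MovieID entries.
No row becomes fully distinguished — the join is lossy.

No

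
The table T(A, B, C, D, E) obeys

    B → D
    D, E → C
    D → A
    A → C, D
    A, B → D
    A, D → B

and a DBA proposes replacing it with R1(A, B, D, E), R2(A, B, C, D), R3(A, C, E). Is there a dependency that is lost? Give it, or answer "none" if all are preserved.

none

B → D lies within R1.
D, E → C: restricted closure across fragments reaches C.
D → A lies within R1.
A → C, D lies within R2.
A, B → D lies within R1.
A, D → B lies within R1.
Every dependency is enforceable on the fragments, so the decomposition is dependency-preserving.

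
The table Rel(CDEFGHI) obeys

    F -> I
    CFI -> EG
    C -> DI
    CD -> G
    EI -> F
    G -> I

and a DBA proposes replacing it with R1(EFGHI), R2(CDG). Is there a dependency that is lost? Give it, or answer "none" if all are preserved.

CFI -> EG

Check CFI → EG: no single fragment contains all of {CEFGI}, and the restricted closure of {CFI} across the fragments never reaches {EG}.
F → I is preserved.
C → DI is preserved.
CD → G is preserved.
EI → F is preserved.
G → I is preserved.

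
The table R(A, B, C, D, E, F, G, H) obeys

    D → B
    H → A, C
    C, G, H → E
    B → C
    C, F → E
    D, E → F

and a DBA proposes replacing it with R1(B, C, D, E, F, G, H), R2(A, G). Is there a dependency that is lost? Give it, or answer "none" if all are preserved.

H → A, C

Check H → A, C: no single fragment contains all of {A, C, H}, and the restricted closure of {H} across the fragments never reaches {A, C}.
D → B is preserved.
C, G, H → E is preserved.
B → C is preserved.
C, F → E is preserved.
D, E → F is preserved.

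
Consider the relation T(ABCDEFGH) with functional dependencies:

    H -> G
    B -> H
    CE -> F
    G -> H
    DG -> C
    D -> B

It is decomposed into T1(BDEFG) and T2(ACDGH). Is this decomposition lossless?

Common attributes: T1 ∩ T2 = {DG}.
Closure of {DG}: G → H applies, adding H; DG → C applies, adding C; D → B applies, adding B. So (DG)⁺ = {BCDGH}.
The closure contains neither all of T1 = {BDEFG} nor all of T2 = {ACDGH}, so the common attributes are not a superkey of either fragment. The join is lossy.

No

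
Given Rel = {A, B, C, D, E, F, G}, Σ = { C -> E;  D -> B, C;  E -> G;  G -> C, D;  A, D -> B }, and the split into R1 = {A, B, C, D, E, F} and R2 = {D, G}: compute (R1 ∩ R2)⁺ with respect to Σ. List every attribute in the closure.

R1 ∩ R2 = {D}.
D → B, C applies, adding B, C
C → E applies, adding E
E → G applies, adding G
Closure: {B, C, D, E, G}.

B, C, D, E, G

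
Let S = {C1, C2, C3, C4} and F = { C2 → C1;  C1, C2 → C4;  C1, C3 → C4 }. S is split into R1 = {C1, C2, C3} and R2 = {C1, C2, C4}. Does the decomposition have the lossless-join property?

Common attributes: R1 ∩ R2 = {C1, C2}.
Closure of {C1, C2}: C1, C2 → C4 applies, adding C4. So (C1, C2)⁺ = {C1, C2, C4}.
This closure contains every attribute of R2, so R1 ∩ R2 → R2. The join is lossless.

Yes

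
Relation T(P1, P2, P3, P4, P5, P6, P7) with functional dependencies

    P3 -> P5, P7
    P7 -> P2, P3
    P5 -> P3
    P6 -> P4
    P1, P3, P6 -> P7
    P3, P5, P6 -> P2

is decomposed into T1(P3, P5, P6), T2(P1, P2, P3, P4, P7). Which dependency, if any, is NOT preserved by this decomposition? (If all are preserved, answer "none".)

P6 -> P4

Check P6 → P4: no single fragment contains all of {P4, P6}, and the restricted closure of {P6} across the fragments never reaches {P4}.
P3 → P5, P7 is preserved.
P7 → P2, P3 is preserved.
P5 → P3 is preserved.
P1, P3, P6 → P7 is preserved.
P3, P5, P6 → P2 is preserved.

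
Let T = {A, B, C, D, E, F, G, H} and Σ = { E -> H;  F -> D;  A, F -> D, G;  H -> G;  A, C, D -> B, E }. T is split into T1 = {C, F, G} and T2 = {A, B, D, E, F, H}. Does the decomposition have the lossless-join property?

No

Common attributes: T1 ∩ T2 = {F}.
Closure of {F}: F → D applies, adding D. So (F)⁺ = {D, F}.
The closure contains neither all of T1 = {C, F, G} nor all of T2 = {A, B, D, E, F, H}, so the common attributes are not a superkey of either fragment. The join is lossy.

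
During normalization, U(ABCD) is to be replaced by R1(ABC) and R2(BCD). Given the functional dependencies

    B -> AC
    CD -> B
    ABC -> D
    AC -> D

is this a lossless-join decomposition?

Common attributes: R1 ∩ R2 = {BC}.
Closure of {BC}: B → AC applies, adding A; ABC → D applies, adding D. So (BC)⁺ = {ABCD}.
This closure contains every attribute of R1, so R1 ∩ R2 → R1. The join is lossless.

Yes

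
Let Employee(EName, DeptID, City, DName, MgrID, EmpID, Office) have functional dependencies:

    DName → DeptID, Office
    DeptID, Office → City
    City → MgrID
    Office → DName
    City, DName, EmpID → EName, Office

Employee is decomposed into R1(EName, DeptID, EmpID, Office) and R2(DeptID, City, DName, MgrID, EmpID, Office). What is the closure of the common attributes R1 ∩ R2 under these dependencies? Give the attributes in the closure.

R1 ∩ R2 = {DeptID, EmpID, Office}.
DeptID, Office → City applies, adding City
City → MgrID applies, adding MgrID
Office → DName applies, adding DName
City, DName, EmpID → EName, Office applies, adding EName
Closure: {EName, DeptID, City, DName, MgrID, EmpID, Office}.

EName, DeptID, City, DName, MgrID, EmpID, Office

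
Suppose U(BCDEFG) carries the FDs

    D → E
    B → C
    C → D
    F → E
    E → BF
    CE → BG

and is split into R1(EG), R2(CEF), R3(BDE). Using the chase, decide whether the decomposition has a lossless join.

Chase test. Columns are BCDEFG; row i has aⱼ where attribute j ∈ Ri, else bᵢⱼ.
Initial tableau (one row per fragment):
  row 1: b11 b12 b13 a4 b15 a6
  row 2: b21 a2 b23 a4 a5 b26
  row 3: a1 b32 a3 a4 b35 b36
Rows 1 and 2 agree on E; apply E→BF and equate their BF entries.
Rows 1 and 3 agree on E; apply E→BF and equate their BF entries.
Rows 1 and 2 agree on B; apply B→C and equate their C entries.
Rows 1 and 3 agree on B; apply B→C and equate their C entries.
Rows 1 and 2 agree on C; apply C→D and equate their D entries.
Rows 1 and 3 agree on C; apply C→D and equate their D entries.
Rows 1 and 2 agree on CE; apply CE→BG and equate their BG entries.
Rows 1 and 3 agree on CE; apply CE→BG and equate their BG entries.
Row 1 is now all distinguished symbols — the join is lossless.

Yes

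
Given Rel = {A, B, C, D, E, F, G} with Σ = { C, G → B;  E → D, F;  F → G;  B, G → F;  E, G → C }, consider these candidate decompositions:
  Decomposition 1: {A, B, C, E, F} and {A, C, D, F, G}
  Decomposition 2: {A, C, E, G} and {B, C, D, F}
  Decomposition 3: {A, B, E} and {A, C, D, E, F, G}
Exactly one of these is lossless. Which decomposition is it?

Decomposition 1: common = {A, C, F}, closure = {A, B, C, F, G} → lossy.
Decomposition 2: common = {C}, closure = {C} → lossy.
Decomposition 3: common = {A, E}, closure = {A, B, C, D, E, F, G} → lossless.

Decomposition 3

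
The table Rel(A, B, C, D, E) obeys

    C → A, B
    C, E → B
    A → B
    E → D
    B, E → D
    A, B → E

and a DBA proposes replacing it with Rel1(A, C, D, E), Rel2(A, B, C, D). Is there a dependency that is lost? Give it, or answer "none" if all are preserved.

C → A, B lies within Rel2.
C, E → B: restricted closure across fragments reaches B.
A → B lies within Rel2.
E → D lies within Rel1.
B, E → D: restricted closure across fragments reaches D.
A, B → E: restricted closure across fragments reaches E.
Every dependency is enforceable on the fragments, so the decomposition is dependency-preserving.

none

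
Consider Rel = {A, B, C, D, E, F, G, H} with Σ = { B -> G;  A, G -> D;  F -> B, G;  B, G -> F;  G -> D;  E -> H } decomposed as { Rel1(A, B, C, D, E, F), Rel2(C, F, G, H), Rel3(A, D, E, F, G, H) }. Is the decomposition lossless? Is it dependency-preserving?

Lossless test (chase): Rows 1 and 2 agree on F; apply F→B, G and equate their B, G entries. Rows 1 and 3 agree on F; apply F→B, G and equate their B, G entries. Rows 1 and 2 agree on G; apply G→D and equate their D entries. Rows 1 and 3 agree on E; apply E→H and equate their H entries. Row 1 is now all distinguished symbols — the join is lossless.
Dependency preservation: B → G; F → B, G; B, G → F are not contained in any single fragment, but the restricted closure of each left-hand side across the fragments still reaches the right-hand side; the remaining FDs each lie inside some fragment. All dependencies are preserved.

lossless and dependency-preserving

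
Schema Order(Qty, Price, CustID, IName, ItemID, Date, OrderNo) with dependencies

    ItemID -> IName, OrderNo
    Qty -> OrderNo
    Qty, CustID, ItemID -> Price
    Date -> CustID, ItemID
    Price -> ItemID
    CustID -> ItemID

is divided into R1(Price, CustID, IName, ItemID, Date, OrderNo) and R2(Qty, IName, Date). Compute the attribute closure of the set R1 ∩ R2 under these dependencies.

R1 ∩ R2 = {IName, Date}.
Date → CustID, ItemID applies, adding CustID, ItemID
ItemID → IName, OrderNo applies, adding OrderNo
Closure: {CustID, IName, ItemID, Date, OrderNo}.

CustID, IName, ItemID, Date, OrderNo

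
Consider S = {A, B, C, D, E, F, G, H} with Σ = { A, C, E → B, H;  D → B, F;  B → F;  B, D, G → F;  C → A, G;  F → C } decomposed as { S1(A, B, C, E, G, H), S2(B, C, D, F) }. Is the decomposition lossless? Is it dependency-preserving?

Lossless test: (B, C)⁺ = {A, B, C, F, G}, which is a superkey of neither fragment — lossy.
Dependency preservation: B, D, G → F is not contained in any single fragment, but the restricted closure of its left-hand side across the fragments still reaches the right-hand side; the remaining FDs each lie inside some fragment. All dependencies are preserved.

lossy but dependency-preserving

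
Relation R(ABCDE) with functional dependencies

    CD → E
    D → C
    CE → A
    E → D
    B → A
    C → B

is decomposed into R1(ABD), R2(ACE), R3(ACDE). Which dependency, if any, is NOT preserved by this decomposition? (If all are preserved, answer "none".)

C → B

Check C → B: no single fragment contains all of {BC}, and the restricted closure of {C} across the fragments never reaches {B}.
CD → E is preserved.
D → C is preserved.
CE → A is preserved.
E → D is preserved.
B → A is preserved.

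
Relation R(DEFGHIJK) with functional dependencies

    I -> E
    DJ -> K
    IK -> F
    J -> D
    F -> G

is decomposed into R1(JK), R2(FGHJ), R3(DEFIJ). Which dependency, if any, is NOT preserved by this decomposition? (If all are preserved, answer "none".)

IK -> F

Check IK → F: no single fragment contains all of {FIK}, and the restricted closure of {IK} across the fragments never reaches {F}.
I → E is preserved.
DJ → K is preserved.
J → D is preserved.
F → G is preserved.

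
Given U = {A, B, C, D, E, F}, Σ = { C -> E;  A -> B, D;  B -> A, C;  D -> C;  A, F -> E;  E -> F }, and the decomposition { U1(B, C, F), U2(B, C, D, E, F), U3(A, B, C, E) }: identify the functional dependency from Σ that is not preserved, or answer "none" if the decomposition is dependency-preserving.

C → E lies within U2.
A → B, D: restricted closure across fragments reaches B, D.
B → A, C lies within U3.
D → C lies within U2.
A, F → E: restricted closure across fragments reaches E.
E → F lies within U2.
Every dependency is enforceable on the fragments, so the decomposition is dependency-preserving.

none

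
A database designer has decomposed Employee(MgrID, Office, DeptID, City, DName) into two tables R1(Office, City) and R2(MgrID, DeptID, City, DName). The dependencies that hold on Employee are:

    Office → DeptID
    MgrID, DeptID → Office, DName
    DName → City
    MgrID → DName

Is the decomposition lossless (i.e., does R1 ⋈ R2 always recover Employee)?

Common attributes: R1 ∩ R2 = {City}.
No dependency enlarges {City}, so (City)⁺ = {City}.
The closure contains neither all of R1 = {Office, City} nor all of R2 = {MgrID, DeptID, City, DName}, so the common attributes are not a superkey of either fragment. The join is lossy.

No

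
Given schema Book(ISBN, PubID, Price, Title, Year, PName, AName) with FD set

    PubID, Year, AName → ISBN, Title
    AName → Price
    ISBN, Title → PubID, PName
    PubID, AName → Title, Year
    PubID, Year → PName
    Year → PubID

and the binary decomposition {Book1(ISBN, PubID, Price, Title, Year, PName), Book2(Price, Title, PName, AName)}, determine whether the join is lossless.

Common attributes: Book1 ∩ Book2 = {Price, Title, PName}.
No dependency enlarges {Price, Title, PName}, so (Price, Title, PName)⁺ = {Price, Title, PName}.
The closure contains neither all of Book1 = {ISBN, PubID, Price, Title, Year, PName} nor all of Book2 = {Price, Title, PName, AName}, so the common attributes are not a superkey of either fragment. The join is lossy.

No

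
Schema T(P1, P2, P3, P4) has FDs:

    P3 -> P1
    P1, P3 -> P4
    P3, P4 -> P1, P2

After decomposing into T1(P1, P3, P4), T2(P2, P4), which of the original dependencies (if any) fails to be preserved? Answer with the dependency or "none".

Check P3, P4 → P1, P2: no single fragment contains all of {P1, P2, P3, P4}, and the restricted closure of {P3, P4} across the fragments never reaches {P1, P2}.
P3 → P1 is preserved.
P1, P3 → P4 is preserved.

P3, P4 -> P1, P2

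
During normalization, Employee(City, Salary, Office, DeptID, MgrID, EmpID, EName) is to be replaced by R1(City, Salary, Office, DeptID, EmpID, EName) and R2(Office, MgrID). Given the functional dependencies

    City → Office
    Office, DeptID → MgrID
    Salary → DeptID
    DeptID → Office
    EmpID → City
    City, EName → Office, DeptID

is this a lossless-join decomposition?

Common attributes: R1 ∩ R2 = {Office}.
No dependency enlarges {Office}, so (Office)⁺ = {Office}.
The closure contains neither all of R1 = {City, Salary, Office, DeptID, EmpID, EName} nor all of R2 = {Office, MgrID}, so the common attributes are not a superkey of either fragment. The join is lossy.

No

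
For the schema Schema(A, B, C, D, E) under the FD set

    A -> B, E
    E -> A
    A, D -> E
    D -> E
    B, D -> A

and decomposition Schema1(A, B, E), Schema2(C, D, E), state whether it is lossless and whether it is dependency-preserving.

Lossless test: (E)⁺ = {A, B, E}, which contains all of one fragment — lossless.
Dependency preservation: A, D → E; B, D → A are not contained in any single fragment, but the restricted closure of each left-hand side across the fragments still reaches the right-hand side; the remaining FDs each lie inside some fragment. All dependencies are preserved.

lossless and dependency-preserving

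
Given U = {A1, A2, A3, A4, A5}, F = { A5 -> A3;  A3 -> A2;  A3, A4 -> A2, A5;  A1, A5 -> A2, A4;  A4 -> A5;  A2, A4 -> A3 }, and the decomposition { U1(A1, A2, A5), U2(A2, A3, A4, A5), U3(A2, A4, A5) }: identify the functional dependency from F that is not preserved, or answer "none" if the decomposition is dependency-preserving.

Check A1, A5 → A2, A4: no single fragment contains all of {A1, A2, A4, A5}, and the restricted closure of {A1, A5} across the fragments never reaches {A2, A4}.
A5 → A3 is preserved.
A3 → A2 is preserved.
A3, A4 → A2, A5 is preserved.
A4 → A5 is preserved.
A2, A4 → A3 is preserved.

A1, A5 -> A2, A4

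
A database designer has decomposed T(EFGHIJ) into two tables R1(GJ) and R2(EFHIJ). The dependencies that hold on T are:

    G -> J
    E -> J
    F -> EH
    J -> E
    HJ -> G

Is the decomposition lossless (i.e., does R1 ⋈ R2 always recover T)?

Common attributes: R1 ∩ R2 = {J}.
Closure of {J}: J → E applies, adding E. So (J)⁺ = {EJ}.
The closure contains neither all of R1 = {GJ} nor all of R2 = {EFHIJ}, so the common attributes are not a superkey of either fragment. The join is lossy.

No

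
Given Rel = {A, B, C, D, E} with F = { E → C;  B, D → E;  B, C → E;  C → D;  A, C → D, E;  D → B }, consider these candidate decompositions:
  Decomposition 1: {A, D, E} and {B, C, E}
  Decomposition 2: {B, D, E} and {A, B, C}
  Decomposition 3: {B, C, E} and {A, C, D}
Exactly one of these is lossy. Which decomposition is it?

Decomposition 2

Decomposition 1: common = {E}, closure = {B, C, D, E} → lossless.
Decomposition 2: common = {B}, closure = {B} → lossy.
Decomposition 3: common = {C}, closure = {B, C, D, E} → lossless.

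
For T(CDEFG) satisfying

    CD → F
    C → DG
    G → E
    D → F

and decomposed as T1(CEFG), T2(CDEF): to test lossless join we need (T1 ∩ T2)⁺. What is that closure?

CDEFG

T1 ∩ T2 = {CEF}.
C → DG applies, adding DG
Closure: {CDEFG}.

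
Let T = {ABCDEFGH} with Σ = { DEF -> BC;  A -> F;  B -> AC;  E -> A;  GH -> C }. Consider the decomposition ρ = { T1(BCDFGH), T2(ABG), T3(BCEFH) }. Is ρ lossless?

Chase test. Columns are ABCDEFGH; row i has aⱼ where attribute j ∈ Ti, else bᵢⱼ.
Initial tableau (one row per fragment):
  row 1: b11 a2 a3 a4 b15 a6 a7 a8
  row 2: a1 a2 b23 b24 b25 b26 a7 b28
  row 3: b31 a2 a3 b34 a5 a6 b37 a8
Rows 1 and 2 agree on B; apply B→AC and equate their AC entries.
Rows 1 and 3 agree on B; apply B→AC and equate their AC entries.
Rows 1 and 2 agree on A; apply A→F and equate their F entries.
No row becomes fully distinguished — the join is lossy.

No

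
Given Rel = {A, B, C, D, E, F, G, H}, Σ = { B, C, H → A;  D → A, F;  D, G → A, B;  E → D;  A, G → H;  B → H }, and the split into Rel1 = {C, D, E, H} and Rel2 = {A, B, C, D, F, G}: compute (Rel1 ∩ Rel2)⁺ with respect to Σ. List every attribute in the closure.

A, C, D, F

Rel1 ∩ Rel2 = {C, D}.
D → A, F applies, adding A, F
Closure: {A, C, D, F}.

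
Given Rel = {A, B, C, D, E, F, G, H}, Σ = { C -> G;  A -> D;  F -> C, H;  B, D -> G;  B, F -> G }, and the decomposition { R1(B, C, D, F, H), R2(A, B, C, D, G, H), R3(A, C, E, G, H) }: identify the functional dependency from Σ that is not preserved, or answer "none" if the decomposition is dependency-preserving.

C → G lies within R2.
A → D lies within R2.
F → C, H lies within R1.
B, D → G lies within R2.
B, F → G: restricted closure across fragments reaches G.
Every dependency is enforceable on the fragments, so the decomposition is dependency-preserving.

none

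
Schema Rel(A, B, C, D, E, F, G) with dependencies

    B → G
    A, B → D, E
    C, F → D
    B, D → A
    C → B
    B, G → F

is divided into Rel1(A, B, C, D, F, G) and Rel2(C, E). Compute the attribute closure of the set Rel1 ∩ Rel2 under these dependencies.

A, B, C, D, E, F, G

Rel1 ∩ Rel2 = {C}.
C → B applies, adding B
B → G applies, adding G
B, G → F applies, adding F
C, F → D applies, adding D
B, D → A applies, adding A
A, B → D, E applies, adding E
Closure: {A, B, C, D, E, F, G}.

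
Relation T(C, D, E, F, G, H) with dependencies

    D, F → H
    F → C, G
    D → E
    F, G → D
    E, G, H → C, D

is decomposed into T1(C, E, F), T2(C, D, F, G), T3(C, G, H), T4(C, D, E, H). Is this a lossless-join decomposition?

No

Chase test. Columns are C, D, E, F, G, H; row i has aⱼ where attribute j ∈ Ti, else bᵢⱼ.
Initial tableau (one row per fragment):
  row 1: a1 b12 a3 a4 b15 b16
  row 2: a1 a2 b23 a4 a5 b26
  row 3: a1 b32 b33 b34 a5 a6
  row 4: a1 a2 a3 b44 b45 a6
Rows 1 and 2 agree on F; apply F→C, G and equate their C, G entries.
Rows 2 and 4 agree on D; apply D→E and equate their E entries.
Rows 1 and 2 agree on F, G; apply F, G→D and equate their D entries.
Rows 1 and 2 agree on D, F; apply D, F→H and equate their H entries.
No row becomes fully distinguished — the join is lossy.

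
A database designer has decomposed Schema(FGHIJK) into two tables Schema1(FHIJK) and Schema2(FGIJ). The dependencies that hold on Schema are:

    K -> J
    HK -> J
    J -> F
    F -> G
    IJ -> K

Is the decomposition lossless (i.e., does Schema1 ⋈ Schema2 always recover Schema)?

Common attributes: Schema1 ∩ Schema2 = {FIJ}.
Closure of {FIJ}: F → G applies, adding G; IJ → K applies, adding K. So (FIJ)⁺ = {FGIJK}.
This closure contains every attribute of Schema2, so Schema1 ∩ Schema2 → Schema2. The join is lossless.

Yes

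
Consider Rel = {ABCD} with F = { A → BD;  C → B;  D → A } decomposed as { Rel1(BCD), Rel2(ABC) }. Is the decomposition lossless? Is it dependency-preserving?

Lossless test: (BC)⁺ = {BC}, which is a superkey of neither fragment — lossy.
Dependency preservation: the restricted closure of {A} across the fragments never reaches {BD}, so A → BD cannot be enforced without a join — not preserved.

lossy and not dependency-preserving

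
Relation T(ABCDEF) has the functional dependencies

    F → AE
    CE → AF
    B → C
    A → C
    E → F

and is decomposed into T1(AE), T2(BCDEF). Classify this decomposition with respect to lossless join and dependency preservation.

lossless but not dependency-preserving

Lossless test: (E)⁺ = {ACEF}, which contains all of one fragment — lossless.
Dependency preservation: the restricted closure of {A} across the fragments never reaches {C}, so A → C cannot be enforced without a join — not preserved.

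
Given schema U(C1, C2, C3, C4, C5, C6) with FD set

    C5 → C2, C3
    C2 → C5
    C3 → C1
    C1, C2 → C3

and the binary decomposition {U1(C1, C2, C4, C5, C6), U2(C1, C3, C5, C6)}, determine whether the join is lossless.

Yes

Common attributes: U1 ∩ U2 = {C1, C5, C6}.
Closure of {C1, C5, C6}: C5 → C2, C3 applies, adding C2, C3. So (C1, C5, C6)⁺ = {C1, C2, C3, C5, C6}.
This closure contains every attribute of U2, so U1 ∩ U2 → U2. The join is lossless.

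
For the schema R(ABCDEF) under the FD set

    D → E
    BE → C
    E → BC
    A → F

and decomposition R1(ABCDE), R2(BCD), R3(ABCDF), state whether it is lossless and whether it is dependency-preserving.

Lossless test (chase): Rows 1 and 2 agree on D; apply D→E and equate their E entries. Rows 1 and 3 agree on D; apply D→E and equate their E entries. Rows 1 and 3 agree on A; apply A→F and equate their F entries. Row 1 is now all distinguished symbols — the join is lossless.
Dependency preservation: every FD's attributes lie within a single fragment, so each can be enforced locally — preserved.

lossless and dependency-preserving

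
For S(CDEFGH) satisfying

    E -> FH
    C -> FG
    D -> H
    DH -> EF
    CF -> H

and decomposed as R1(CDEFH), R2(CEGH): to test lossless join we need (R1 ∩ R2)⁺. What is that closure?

R1 ∩ R2 = {CEH}.
E → FH applies, adding F
C → FG applies, adding G
Closure: {CEFGH}.

CEFGH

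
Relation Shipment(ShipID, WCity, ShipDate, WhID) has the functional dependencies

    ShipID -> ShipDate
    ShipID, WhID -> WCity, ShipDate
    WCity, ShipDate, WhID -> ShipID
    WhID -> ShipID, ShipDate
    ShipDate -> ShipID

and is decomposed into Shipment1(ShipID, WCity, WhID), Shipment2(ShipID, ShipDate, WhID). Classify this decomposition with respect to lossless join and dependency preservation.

Lossless test: (ShipID, WhID)⁺ = {ShipID, WCity, ShipDate, WhID}, which contains all of one fragment — lossless.
Dependency preservation: ShipID, WhID → WCity, ShipDate; WCity, ShipDate, WhID → ShipID are not contained in any single fragment, but the restricted closure of each left-hand side across the fragments still reaches the right-hand side; the remaining FDs each lie inside some fragment. All dependencies are preserved.

lossless and dependency-preserving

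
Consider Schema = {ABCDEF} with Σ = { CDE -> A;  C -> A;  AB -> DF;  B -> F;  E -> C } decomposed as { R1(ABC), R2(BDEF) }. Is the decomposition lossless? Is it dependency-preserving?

lossy and not dependency-preserving

Lossless test: (B)⁺ = {BF}, which is a superkey of neither fragment — lossy.
Dependency preservation: the restricted closure of {AB} across the fragments never reaches {DF}, so AB → DF cannot be enforced without a join — not preserved.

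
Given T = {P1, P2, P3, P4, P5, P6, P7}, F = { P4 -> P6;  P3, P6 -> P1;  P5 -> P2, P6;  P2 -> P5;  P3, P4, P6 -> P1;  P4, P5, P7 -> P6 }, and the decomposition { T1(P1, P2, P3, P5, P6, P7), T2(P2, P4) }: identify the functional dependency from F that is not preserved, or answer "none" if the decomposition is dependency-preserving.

P4 -> P6

Check P4 → P6: no single fragment contains all of {P4, P6}, and the restricted closure of {P4} across the fragments never reaches {P6}.
P3, P6 → P1 is preserved.
P5 → P2, P6 is preserved.
P2 → P5 is preserved.
P3, P4, P6 → P1 is preserved.
P4, P5, P7 → P6 is preserved.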